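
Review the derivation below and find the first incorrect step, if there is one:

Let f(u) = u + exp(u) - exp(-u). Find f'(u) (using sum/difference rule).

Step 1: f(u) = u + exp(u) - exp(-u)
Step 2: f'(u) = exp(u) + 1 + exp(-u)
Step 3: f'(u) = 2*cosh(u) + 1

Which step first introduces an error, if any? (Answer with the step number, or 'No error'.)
No error

All steps in this derivation are correct.
The final answer f'(u) = 2*cosh(u) + 1 is valid.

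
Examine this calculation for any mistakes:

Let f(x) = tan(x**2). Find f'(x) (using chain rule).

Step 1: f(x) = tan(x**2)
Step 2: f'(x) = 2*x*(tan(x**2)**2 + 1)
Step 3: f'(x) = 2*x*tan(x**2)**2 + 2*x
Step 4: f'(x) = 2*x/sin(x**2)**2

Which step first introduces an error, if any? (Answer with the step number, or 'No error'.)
Step 4

Step 4 is incorrect due to a wrong trig function.
The step shows: 2*x/sin(x**2)**2
The correct value should be: 2*x/cos(x**2)**2

Explanation: cos(x**2) was incorrectly written as sin(x**2): the term 2*x/cos(x**2)**2 was incorrectly written as 2*x/sin(x**2)**2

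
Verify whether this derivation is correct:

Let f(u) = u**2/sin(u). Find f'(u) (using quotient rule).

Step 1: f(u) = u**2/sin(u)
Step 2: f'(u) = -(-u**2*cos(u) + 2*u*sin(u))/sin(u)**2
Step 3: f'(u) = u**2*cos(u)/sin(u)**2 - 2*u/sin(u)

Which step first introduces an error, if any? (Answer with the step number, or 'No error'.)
Step 2

Step 2 is incorrect due to a sign flip.
The step shows: -(-u**2*cos(u) + 2*u*sin(u))/sin(u)**2
The correct value should be: (-u**2*cos(u) + 2*u*sin(u))/sin(u)**2

Explanation: The sign of the whole expression was flipped: the term (-u**2*cos(u) + 2*u*sin(u))/sin(u)**2 was incorrectly written as -(-u**2*cos(u) + 2*u*sin(u))/sin(u)**2
The later steps are derived from this incorrect expression, so the error originates in Step 2.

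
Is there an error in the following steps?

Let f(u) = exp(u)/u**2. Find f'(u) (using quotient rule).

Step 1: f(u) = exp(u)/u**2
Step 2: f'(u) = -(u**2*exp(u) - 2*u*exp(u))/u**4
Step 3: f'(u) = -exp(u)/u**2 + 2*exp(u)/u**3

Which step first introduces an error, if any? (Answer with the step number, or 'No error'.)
Step 2

Step 2 is incorrect due to a sign flip.
The step shows: -(u**2*exp(u) - 2*u*exp(u))/u**4
The correct value should be: (u**2*exp(u) - 2*u*exp(u))/u**4

Explanation: The sign of the whole expression was flipped: the term (u**2*exp(u) - 2*u*exp(u))/u**4 was incorrectly written as -(u**2*exp(u) - 2*u*exp(u))/u**4
The later steps are derived from this incorrect expression, so the error originates in Step 2.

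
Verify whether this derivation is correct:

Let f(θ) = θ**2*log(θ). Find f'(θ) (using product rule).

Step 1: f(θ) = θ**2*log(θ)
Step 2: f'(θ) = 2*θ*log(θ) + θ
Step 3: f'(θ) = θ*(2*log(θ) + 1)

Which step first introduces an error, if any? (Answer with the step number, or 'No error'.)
No error

All steps in this derivation are correct.
The final answer f'(θ) = θ*(2*log(θ) + 1) is valid.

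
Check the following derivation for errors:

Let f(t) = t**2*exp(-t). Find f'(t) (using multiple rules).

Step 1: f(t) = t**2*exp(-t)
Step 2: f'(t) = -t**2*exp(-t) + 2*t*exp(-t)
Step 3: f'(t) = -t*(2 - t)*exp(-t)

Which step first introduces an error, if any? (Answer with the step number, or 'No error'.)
Step 3

Step 3 is incorrect due to a sign flip.
The step shows: -t*(2 - t)*exp(-t)
The correct value should be: t*(2 - t)*exp(-t)

Explanation: The sign of the whole expression was flipped: the term t*(2 - t)*exp(-t) was incorrectly written as -t*(2 - t)*exp(-t)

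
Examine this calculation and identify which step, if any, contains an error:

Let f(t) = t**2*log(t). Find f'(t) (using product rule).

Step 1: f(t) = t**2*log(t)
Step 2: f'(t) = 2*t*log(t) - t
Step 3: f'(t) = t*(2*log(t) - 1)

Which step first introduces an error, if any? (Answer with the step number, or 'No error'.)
Step 2

Step 2 is incorrect due to a sign flip.
The step shows: 2*t*log(t) - t
The correct value should be: 2*t*log(t) + t

Explanation: The sign of one term was flipped: the term t was incorrectly written as -t
The later steps are derived from this incorrect expression, so the error originates in Step 2.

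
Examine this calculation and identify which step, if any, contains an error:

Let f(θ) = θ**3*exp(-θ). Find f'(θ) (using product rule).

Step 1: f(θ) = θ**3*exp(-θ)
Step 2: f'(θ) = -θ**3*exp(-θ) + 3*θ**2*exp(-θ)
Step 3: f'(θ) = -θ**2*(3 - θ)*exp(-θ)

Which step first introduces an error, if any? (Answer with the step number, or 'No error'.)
Step 3

Step 3 is incorrect due to a sign flip.
The step shows: -θ**2*(3 - θ)*exp(-θ)
The correct value should be: θ**2*(3 - θ)*exp(-θ)

Explanation: The sign of the whole expression was flipped: the term θ**2*(3 - θ)*exp(-θ) was incorrectly written as -θ**2*(3 - θ)*exp(-θ)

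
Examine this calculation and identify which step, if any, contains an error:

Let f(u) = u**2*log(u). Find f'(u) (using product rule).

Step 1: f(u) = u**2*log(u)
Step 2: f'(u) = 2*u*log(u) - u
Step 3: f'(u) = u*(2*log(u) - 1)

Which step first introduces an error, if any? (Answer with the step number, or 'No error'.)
Step 2

Step 2 is incorrect due to a sign flip.
The step shows: 2*u*log(u) - u
The correct value should be: 2*u*log(u) + u

Explanation: The sign of one term was flipped: the term u was incorrectly written as -u
The later steps are derived from this incorrect expression, so the error originates in Step 2.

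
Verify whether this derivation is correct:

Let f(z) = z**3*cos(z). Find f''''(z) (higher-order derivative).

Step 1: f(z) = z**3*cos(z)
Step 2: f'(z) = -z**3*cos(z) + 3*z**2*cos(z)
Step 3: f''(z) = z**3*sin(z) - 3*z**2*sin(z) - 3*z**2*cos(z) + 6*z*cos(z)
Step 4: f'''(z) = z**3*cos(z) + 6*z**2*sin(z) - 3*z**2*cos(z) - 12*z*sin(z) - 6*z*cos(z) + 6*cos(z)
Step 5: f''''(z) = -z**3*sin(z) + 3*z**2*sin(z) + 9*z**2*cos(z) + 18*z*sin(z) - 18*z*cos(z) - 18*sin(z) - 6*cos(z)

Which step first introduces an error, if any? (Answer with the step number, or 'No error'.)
Step 2

Step 2 is incorrect due to a wrong trig function.
The step shows: -z**3*cos(z) + 3*z**2*cos(z)
The correct value should be: -z**3*sin(z) + 3*z**2*cos(z)

Explanation: sin(z) was incorrectly written as cos(z): the term -z**3*sin(z) was incorrectly written as -z**3*cos(z)
The later steps are derived from this incorrect expression, so the error originates in Step 2.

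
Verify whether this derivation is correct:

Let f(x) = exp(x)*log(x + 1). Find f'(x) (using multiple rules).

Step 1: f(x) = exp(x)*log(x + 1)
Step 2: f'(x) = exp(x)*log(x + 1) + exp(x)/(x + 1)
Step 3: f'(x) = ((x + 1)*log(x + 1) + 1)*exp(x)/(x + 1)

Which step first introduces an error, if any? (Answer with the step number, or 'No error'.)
No error

All steps in this derivation are correct.
The final answer f'(x) = ((x + 1)*log(x + 1) + 1)*exp(x)/(x + 1) is valid.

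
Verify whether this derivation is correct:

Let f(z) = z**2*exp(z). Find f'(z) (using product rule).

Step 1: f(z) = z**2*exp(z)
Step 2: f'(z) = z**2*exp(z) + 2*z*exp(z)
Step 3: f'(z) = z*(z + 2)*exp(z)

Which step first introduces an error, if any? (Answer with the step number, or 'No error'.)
No error

All steps in this derivation are correct.
The final answer f'(z) = z*(z + 2)*exp(z) is valid.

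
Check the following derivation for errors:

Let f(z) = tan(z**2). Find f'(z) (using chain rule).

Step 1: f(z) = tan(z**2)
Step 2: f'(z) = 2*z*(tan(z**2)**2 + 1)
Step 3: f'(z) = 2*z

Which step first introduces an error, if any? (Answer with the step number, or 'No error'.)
Step 3

Step 3 is incorrect due to a dropped term.
The step shows: 2*z
The correct value should be: 2*z*tan(z**2)**2 + 2*z

Explanation: A term was dropped: the term 2*z*tan(z**2)**2 was incorrectly omitted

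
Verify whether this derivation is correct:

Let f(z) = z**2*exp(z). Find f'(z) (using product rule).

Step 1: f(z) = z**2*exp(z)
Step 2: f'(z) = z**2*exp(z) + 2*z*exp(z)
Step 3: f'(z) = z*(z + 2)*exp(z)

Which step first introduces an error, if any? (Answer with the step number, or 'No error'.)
No error

All steps in this derivation are correct.
The final answer f'(z) = z*(z + 2)*exp(z) is valid.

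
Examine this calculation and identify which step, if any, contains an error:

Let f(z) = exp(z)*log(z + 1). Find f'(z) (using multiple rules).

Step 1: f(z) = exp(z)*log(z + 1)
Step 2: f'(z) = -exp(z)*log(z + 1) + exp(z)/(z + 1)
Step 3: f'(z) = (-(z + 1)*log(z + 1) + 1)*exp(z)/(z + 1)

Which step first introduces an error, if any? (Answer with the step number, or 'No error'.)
Step 2

Step 2 is incorrect due to a sign flip.
The step shows: -exp(z)*log(z + 1) + exp(z)/(z + 1)
The correct value should be: exp(z)*log(z + 1) + exp(z)/(z + 1)

Explanation: The sign of one term was flipped: the term exp(z)*log(z + 1) was incorrectly written as -exp(z)*log(z + 1)
The later steps are derived from this incorrect expression, so the error originates in Step 2.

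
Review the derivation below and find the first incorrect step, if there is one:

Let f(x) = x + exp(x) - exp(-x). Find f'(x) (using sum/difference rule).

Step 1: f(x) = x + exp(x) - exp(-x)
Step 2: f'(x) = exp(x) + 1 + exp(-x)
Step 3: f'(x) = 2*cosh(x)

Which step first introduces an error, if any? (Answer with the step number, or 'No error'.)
Step 3

Step 3 is incorrect due to a dropped term.
The step shows: 2*cosh(x)
The correct value should be: 2*cosh(x) + 1

Explanation: A term was dropped: the term 1 was incorrectly omitted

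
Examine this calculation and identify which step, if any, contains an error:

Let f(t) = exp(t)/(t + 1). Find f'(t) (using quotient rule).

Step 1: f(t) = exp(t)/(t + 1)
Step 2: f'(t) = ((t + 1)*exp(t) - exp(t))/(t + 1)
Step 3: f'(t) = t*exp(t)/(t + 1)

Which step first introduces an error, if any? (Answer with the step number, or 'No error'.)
Step 2

Step 2 is incorrect due to a wrong exponent.
The step shows: ((t + 1)*exp(t) - exp(t))/(t + 1)
The correct value should be: ((t + 1)*exp(t) - exp(t))/(t + 1)**2

Explanation: The exponent -2 on t + 1 was incorrectly written as -1: the term ((t + 1)*exp(t) - exp(t))/(t + 1)**2 was incorrectly written as ((t + 1)*exp(t) - exp(t))/(t + 1)
The later steps are derived from this incorrect expression, so the error originates in Step 2.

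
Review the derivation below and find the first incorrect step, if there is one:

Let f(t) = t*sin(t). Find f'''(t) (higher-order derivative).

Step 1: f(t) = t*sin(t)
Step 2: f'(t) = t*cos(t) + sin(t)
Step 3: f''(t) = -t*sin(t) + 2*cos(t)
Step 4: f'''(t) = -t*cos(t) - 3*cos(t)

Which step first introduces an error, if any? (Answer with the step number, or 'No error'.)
Step 4

Step 4 is incorrect due to a wrong trig function.
The step shows: -t*cos(t) - 3*cos(t)
The correct value should be: -t*cos(t) - 3*sin(t)

Explanation: sin(t) was incorrectly written as cos(t): the term -3*sin(t) was incorrectly written as -3*cos(t)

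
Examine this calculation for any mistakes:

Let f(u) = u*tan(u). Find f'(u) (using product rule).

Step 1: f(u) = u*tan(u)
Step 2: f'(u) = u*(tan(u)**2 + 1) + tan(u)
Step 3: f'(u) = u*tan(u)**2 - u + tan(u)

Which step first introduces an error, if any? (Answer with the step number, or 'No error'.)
Step 3

Step 3 is incorrect due to a sign flip.
The step shows: u*tan(u)**2 - u + tan(u)
The correct value should be: u*tan(u)**2 + u + tan(u)

Explanation: The sign of one term was flipped: the term u was incorrectly written as -u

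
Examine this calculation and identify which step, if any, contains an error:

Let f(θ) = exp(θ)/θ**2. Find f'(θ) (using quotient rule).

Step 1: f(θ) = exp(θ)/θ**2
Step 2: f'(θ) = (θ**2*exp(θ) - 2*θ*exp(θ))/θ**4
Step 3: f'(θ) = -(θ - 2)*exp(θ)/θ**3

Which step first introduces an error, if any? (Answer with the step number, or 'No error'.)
Step 3

Step 3 is incorrect due to a sign flip.
The step shows: -(θ - 2)*exp(θ)/θ**3
The correct value should be: (θ - 2)*exp(θ)/θ**3

Explanation: The sign of the whole expression was flipped: the term (θ - 2)*exp(θ)/θ**3 was incorrectly written as -(θ - 2)*exp(θ)/θ**3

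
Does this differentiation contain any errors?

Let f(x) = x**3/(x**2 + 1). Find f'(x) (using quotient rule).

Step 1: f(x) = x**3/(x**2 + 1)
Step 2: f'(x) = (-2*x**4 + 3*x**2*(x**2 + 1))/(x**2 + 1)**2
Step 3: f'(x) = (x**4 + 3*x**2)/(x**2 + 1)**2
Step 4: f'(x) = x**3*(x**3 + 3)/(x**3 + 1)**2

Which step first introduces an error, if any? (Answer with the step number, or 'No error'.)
Step 4

Step 4 is incorrect due to a wrong exponent.
The step shows: x**3*(x**3 + 3)/(x**3 + 1)**2
The correct value should be: x**2*(x**2 + 3)/(x**2 + 1)**2

Explanation: The exponent 2 on x was incorrectly written as 3: the term x**2*(x**2 + 3)/(x**2 + 1)**2 was incorrectly written as x**3*(x**3 + 3)/(x**3 + 1)**2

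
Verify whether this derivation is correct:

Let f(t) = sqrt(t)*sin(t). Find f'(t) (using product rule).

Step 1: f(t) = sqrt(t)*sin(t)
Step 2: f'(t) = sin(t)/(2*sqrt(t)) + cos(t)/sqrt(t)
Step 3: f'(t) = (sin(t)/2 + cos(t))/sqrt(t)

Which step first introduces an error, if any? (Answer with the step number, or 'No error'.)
Step 2

Step 2 is incorrect due to a wrong exponent.
The step shows: sin(t)/(2*sqrt(t)) + cos(t)/sqrt(t)
The correct value should be: sqrt(t)*cos(t) + sin(t)/(2*sqrt(t))

Explanation: The exponent 1/2 on t was incorrectly written as -1/2: the term sqrt(t)*cos(t) was incorrectly written as cos(t)/sqrt(t)
The later steps are derived from this incorrect expression, so the error originates in Step 2.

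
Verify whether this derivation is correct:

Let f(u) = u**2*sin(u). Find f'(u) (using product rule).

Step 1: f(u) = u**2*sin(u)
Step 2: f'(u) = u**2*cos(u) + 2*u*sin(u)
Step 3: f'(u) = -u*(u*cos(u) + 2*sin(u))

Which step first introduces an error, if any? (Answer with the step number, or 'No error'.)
Step 3

Step 3 is incorrect due to a sign flip.
The step shows: -u*(u*cos(u) + 2*sin(u))
The correct value should be: u*(u*cos(u) + 2*sin(u))

Explanation: The sign of the whole expression was flipped: the term u*(u*cos(u) + 2*sin(u)) was incorrectly written as -u*(u*cos(u) + 2*sin(u))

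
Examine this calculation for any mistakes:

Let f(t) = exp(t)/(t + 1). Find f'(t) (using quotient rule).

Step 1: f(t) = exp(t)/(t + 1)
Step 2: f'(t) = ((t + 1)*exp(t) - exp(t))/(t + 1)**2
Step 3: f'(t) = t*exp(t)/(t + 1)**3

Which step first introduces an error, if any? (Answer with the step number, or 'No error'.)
Step 3

Step 3 is incorrect due to a wrong exponent.
The step shows: t*exp(t)/(t + 1)**3
The correct value should be: t*exp(t)/(t + 1)**2

Explanation: The exponent -2 on t + 1 was incorrectly written as -3: the term t*exp(t)/(t + 1)**2 was incorrectly written as t*exp(t)/(t + 1)**3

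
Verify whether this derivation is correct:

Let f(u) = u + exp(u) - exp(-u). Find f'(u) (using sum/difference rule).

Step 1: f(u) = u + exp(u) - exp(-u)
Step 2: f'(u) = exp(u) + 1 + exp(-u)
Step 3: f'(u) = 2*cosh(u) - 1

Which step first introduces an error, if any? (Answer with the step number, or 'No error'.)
Step 3

Step 3 is incorrect due to a sign flip.
The step shows: 2*cosh(u) - 1
The correct value should be: 2*cosh(u) + 1

Explanation: The sign of one term was flipped: the term 1 was incorrectly written as -1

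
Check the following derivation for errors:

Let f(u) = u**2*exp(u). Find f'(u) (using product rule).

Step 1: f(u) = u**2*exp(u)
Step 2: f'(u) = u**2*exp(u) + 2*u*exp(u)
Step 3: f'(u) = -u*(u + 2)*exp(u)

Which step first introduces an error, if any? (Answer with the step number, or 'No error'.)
Step 3

Step 3 is incorrect due to a sign flip.
The step shows: -u*(u + 2)*exp(u)
The correct value should be: u*(u + 2)*exp(u)

Explanation: The sign of the whole expression was flipped: the term u*(u + 2)*exp(u) was incorrectly written as -u*(u + 2)*exp(u)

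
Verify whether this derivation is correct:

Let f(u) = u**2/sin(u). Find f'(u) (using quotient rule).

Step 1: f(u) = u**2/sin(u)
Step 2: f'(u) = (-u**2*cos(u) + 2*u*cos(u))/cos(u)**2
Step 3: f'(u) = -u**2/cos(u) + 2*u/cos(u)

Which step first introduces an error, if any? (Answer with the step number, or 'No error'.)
Step 2

Step 2 is incorrect due to a wrong trig function.
The step shows: (-u**2*cos(u) + 2*u*cos(u))/cos(u)**2
The correct value should be: (-u**2*cos(u) + 2*u*sin(u))/sin(u)**2

Explanation: sin(u) was incorrectly written as cos(u): the term (-u**2*cos(u) + 2*u*sin(u))/sin(u)**2 was incorrectly written as (-u**2*cos(u) + 2*u*cos(u))/cos(u)**2
The later steps are derived from this incorrect expression, so the error originates in Step 2.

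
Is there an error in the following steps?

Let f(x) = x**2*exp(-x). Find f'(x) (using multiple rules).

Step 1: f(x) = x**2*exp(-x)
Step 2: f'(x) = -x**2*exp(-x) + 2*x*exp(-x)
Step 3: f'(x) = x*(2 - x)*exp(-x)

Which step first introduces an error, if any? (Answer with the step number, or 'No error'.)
No error

All steps in this derivation are correct.
The final answer f'(x) = x*(2 - x)*exp(-x) is valid.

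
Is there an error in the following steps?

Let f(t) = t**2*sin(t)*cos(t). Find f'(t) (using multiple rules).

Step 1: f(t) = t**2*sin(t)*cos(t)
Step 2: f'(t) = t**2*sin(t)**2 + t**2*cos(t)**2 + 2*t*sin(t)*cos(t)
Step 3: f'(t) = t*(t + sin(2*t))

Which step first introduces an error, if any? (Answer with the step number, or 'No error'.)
Step 2

Step 2 is incorrect due to a sign flip.
The step shows: t**2*sin(t)**2 + t**2*cos(t)**2 + 2*t*sin(t)*cos(t)
The correct value should be: -t**2*sin(t)**2 + t**2*cos(t)**2 + 2*t*sin(t)*cos(t)

Explanation: The sign of one term was flipped: the term -t**2*sin(t)**2 was incorrectly written as t**2*sin(t)**2
The later steps are derived from this incorrect expression, so the error originates in Step 2.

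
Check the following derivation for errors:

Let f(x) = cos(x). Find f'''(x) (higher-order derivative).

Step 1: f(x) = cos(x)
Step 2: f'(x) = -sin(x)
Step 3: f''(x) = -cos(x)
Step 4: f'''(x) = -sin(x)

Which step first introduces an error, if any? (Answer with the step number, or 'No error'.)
Step 4

Step 4 is incorrect due to a sign flip.
The step shows: -sin(x)
The correct value should be: sin(x)

Explanation: The sign of the whole expression was flipped: the term sin(x) was incorrectly written as -sin(x)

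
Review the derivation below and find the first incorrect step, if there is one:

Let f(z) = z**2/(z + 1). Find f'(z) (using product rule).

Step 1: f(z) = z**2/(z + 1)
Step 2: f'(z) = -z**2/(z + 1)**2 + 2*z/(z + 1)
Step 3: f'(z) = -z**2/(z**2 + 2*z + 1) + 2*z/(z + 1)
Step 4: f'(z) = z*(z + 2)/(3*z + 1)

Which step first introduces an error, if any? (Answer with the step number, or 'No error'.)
Step 4

Step 4 is incorrect due to a wrong exponent.
The step shows: z*(z + 2)/(3*z + 1)
The correct value should be: z*(z + 2)/(z**2 + 2*z + 1)

Explanation: The exponent 2 on z was incorrectly written as 1: the term z*(z + 2)/(z**2 + 2*z + 1) was incorrectly written as z*(z + 2)/(3*z + 1)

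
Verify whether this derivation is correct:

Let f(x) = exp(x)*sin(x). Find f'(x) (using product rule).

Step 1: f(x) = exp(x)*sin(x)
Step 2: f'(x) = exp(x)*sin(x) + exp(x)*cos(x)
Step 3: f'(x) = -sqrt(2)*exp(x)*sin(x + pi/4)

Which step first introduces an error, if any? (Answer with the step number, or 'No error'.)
Step 3

Step 3 is incorrect due to a sign flip.
The step shows: -sqrt(2)*exp(x)*sin(x + pi/4)
The correct value should be: sqrt(2)*exp(x)*sin(x + pi/4)

Explanation: The sign of the whole expression was flipped: the term sqrt(2)*exp(x)*sin(x + pi/4) was incorrectly written as -sqrt(2)*exp(x)*sin(x + pi/4)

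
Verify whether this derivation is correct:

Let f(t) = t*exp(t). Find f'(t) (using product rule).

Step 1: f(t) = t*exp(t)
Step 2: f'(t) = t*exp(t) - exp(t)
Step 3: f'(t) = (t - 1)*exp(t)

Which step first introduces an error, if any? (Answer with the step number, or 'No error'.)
Step 2

Step 2 is incorrect due to a sign flip.
The step shows: t*exp(t) - exp(t)
The correct value should be: t*exp(t) + exp(t)

Explanation: The sign of one term was flipped: the term exp(t) was incorrectly written as -exp(t)
The later steps are derived from this incorrect expression, so the error originates in Step 2.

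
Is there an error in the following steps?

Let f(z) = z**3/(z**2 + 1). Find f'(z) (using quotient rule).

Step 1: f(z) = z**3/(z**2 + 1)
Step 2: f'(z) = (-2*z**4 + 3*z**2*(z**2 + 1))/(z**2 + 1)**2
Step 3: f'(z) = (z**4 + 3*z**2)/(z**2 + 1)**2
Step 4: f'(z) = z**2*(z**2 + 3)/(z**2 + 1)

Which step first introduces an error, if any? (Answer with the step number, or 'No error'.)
Step 4

Step 4 is incorrect due to a wrong exponent.
The step shows: z**2*(z**2 + 3)/(z**2 + 1)
The correct value should be: z**2*(z**2 + 3)/(z**2 + 1)**2

Explanation: The exponent -2 on z**2 + 1 was incorrectly written as -1: the term z**2*(z**2 + 3)/(z**2 + 1)**2 was incorrectly written as z**2*(z**2 + 3)/(z**2 + 1)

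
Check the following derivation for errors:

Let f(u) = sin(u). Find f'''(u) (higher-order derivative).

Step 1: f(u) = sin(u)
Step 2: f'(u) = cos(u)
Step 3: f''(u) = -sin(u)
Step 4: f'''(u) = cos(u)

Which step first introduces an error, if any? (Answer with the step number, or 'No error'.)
Step 4

Step 4 is incorrect due to a sign flip.
The step shows: cos(u)
The correct value should be: -cos(u)

Explanation: The sign of the whole expression was flipped: the term -cos(u) was incorrectly written as cos(u)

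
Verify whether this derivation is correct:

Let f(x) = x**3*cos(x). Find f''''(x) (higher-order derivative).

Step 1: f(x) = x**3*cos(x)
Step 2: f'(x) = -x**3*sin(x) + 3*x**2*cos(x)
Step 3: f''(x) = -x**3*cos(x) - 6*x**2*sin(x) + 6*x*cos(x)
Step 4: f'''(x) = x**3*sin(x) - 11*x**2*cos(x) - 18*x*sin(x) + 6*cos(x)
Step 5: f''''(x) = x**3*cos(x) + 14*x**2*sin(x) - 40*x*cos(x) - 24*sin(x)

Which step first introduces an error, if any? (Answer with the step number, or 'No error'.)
Step 4

Step 4 is incorrect due to a wrong coefficient.
The step shows: x**3*sin(x) - 11*x**2*cos(x) - 18*x*sin(x) + 6*cos(x)
The correct value should be: x**3*sin(x) - 9*x**2*cos(x) - 18*x*sin(x) + 6*cos(x)

Explanation: The coefficient -9 was incorrectly written as -11: the term -9*x**2*cos(x) was incorrectly written as -11*x**2*cos(x)
The later steps are derived from this incorrect expression, so the error originates in Step 4.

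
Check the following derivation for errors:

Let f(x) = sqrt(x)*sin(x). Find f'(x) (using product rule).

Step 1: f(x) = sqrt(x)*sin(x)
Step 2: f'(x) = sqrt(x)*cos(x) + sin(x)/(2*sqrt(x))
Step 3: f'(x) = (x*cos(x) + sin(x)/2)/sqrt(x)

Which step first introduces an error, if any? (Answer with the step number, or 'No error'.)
No error

All steps in this derivation are correct.
The final answer f'(x) = (x*cos(x) + sin(x)/2)/sqrt(x) is valid.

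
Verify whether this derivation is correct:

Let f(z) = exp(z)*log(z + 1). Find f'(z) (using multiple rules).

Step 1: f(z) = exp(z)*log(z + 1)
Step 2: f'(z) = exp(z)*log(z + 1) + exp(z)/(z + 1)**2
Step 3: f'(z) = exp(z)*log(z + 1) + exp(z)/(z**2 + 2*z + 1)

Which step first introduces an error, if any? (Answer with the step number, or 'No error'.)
Step 2

Step 2 is incorrect due to a wrong exponent.
The step shows: exp(z)*log(z + 1) + exp(z)/(z + 1)**2
The correct value should be: exp(z)*log(z + 1) + exp(z)/(z + 1)

Explanation: The exponent -1 on z + 1 was incorrectly written as -2: the term exp(z)/(z + 1) was incorrectly written as exp(z)/(z + 1)**2
The later steps are derived from this incorrect expression, so the error originates in Step 2.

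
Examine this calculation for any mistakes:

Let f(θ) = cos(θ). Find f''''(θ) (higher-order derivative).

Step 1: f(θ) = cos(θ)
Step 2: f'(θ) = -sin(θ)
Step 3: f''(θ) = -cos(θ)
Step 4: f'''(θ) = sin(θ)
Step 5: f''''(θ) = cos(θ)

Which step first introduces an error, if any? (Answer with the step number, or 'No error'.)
No error

All steps in this derivation are correct.
The final answer f''''(θ) = cos(θ) is valid.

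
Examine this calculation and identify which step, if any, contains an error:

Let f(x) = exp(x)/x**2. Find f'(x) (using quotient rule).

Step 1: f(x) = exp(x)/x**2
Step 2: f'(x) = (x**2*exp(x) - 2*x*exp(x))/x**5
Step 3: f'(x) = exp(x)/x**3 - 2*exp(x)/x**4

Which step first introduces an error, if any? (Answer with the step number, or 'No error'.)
Step 2

Step 2 is incorrect due to a wrong exponent.
The step shows: (x**2*exp(x) - 2*x*exp(x))/x**5
The correct value should be: (x**2*exp(x) - 2*x*exp(x))/x**4

Explanation: The exponent -4 on x was incorrectly written as -5: the term (x**2*exp(x) - 2*x*exp(x))/x**4 was incorrectly written as (x**2*exp(x) - 2*x*exp(x))/x**5
The later steps are derived from this incorrect expression, so the error originates in Step 2.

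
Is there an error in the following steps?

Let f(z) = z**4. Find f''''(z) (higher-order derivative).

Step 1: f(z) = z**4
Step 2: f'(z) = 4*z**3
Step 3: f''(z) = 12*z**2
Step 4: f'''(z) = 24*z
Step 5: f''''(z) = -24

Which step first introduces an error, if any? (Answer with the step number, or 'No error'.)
Step 5

Step 5 is incorrect due to a sign flip.
The step shows: -24
The correct value should be: 24

Explanation: The sign of the whole expression was flipped: the term 24 was incorrectly written as -24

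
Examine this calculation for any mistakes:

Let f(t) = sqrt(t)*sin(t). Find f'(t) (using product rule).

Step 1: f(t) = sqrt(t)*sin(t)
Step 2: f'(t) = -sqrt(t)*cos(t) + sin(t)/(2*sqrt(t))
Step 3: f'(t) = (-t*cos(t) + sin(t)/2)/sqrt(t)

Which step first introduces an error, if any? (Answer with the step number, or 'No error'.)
Step 2

Step 2 is incorrect due to a sign flip.
The step shows: -sqrt(t)*cos(t) + sin(t)/(2*sqrt(t))
The correct value should be: sqrt(t)*cos(t) + sin(t)/(2*sqrt(t))

Explanation: The sign of one term was flipped: the term sqrt(t)*cos(t) was incorrectly written as -sqrt(t)*cos(t)
The later steps are derived from this incorrect expression, so the error originates in Step 2.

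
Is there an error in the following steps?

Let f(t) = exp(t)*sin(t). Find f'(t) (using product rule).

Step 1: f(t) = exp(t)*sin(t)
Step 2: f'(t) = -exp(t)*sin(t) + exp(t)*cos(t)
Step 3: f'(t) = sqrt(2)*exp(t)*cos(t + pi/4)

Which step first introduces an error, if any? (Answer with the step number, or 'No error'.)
Step 2

Step 2 is incorrect due to a sign flip.
The step shows: -exp(t)*sin(t) + exp(t)*cos(t)
The correct value should be: exp(t)*sin(t) + exp(t)*cos(t)

Explanation: The sign of one term was flipped: the term exp(t)*sin(t) was incorrectly written as -exp(t)*sin(t)
The later steps are derived from this incorrect expression, so the error originates in Step 2.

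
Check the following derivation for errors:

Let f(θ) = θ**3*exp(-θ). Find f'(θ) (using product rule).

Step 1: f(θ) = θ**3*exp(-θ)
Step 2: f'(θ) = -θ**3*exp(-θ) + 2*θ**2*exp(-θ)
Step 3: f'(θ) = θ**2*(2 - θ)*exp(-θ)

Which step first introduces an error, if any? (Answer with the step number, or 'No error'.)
Step 2

Step 2 is incorrect due to a wrong coefficient.
The step shows: -θ**3*exp(-θ) + 2*θ**2*exp(-θ)
The correct value should be: -θ**3*exp(-θ) + 3*θ**2*exp(-θ)

Explanation: The coefficient 3 was incorrectly written as 2: the term 3*θ**2*exp(-θ) was incorrectly written as 2*θ**2*exp(-θ)
The later steps are derived from this incorrect expression, so the error originates in Step 2.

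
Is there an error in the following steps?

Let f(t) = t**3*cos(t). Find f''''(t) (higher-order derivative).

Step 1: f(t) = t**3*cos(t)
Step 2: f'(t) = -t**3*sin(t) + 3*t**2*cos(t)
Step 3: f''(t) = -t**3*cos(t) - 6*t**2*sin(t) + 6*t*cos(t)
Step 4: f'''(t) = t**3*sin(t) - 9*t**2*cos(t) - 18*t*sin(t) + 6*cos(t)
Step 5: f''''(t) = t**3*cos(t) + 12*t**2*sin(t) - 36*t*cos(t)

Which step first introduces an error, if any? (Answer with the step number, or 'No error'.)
Step 5

Step 5 is incorrect due to a dropped term.
The step shows: t**3*cos(t) + 12*t**2*sin(t) - 36*t*cos(t)
The correct value should be: t**3*cos(t) + 12*t**2*sin(t) - 36*t*cos(t) - 24*sin(t)

Explanation: A term was dropped: the term -24*sin(t) was incorrectly omitted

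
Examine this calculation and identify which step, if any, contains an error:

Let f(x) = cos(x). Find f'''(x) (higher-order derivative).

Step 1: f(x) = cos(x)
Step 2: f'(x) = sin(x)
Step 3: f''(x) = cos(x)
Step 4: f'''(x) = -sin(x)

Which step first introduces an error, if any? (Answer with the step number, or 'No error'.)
Step 2

Step 2 is incorrect due to a sign flip.
The step shows: sin(x)
The correct value should be: -sin(x)

Explanation: The sign of the whole expression was flipped: the term -sin(x) was incorrectly written as sin(x)
The later steps are derived from this incorrect expression, so the error originates in Step 2.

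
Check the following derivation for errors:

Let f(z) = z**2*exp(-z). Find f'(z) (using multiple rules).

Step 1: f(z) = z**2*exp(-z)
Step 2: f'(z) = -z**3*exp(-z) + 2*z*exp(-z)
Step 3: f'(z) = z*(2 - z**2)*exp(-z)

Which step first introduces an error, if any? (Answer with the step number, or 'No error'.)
Step 2

Step 2 is incorrect due to a wrong exponent.
The step shows: -z**3*exp(-z) + 2*z*exp(-z)
The correct value should be: -z**2*exp(-z) + 2*z*exp(-z)

Explanation: The exponent 2 on z was incorrectly written as 3: the term -z**2*exp(-z) was incorrectly written as -z**3*exp(-z)
The later steps are derived from this incorrect expression, so the error originates in Step 2.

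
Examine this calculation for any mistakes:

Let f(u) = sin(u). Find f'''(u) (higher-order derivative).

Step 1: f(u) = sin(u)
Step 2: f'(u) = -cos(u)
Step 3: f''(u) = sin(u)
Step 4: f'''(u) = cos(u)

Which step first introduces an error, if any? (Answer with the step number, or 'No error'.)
Step 2

Step 2 is incorrect due to a sign flip.
The step shows: -cos(u)
The correct value should be: cos(u)

Explanation: The sign of the whole expression was flipped: the term cos(u) was incorrectly written as -cos(u)
The later steps are derived from this incorrect expression, so the error originates in Step 2.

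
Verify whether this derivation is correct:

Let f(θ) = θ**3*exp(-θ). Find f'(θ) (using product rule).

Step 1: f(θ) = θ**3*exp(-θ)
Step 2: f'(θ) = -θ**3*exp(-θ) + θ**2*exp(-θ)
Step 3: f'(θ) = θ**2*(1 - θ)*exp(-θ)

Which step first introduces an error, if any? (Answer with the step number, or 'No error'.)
Step 2

Step 2 is incorrect due to a wrong coefficient.
The step shows: -θ**3*exp(-θ) + θ**2*exp(-θ)
The correct value should be: -θ**3*exp(-θ) + 3*θ**2*exp(-θ)

Explanation: The coefficient 3 was incorrectly written as 1: the term 3*θ**2*exp(-θ) was incorrectly written as θ**2*exp(-θ)
The later steps are derived from this incorrect expression, so the error originates in Step 2.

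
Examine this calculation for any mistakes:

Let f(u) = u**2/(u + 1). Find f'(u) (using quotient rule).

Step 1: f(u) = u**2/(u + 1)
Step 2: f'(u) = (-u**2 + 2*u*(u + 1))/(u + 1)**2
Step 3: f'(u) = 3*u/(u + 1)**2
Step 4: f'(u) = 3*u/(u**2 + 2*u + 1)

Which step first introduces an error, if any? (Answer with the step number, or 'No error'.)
Step 3

Step 3 is incorrect due to a wrong exponent.
The step shows: 3*u/(u + 1)**2
The correct value should be: (u**2 + 2*u)/(u + 1)**2

Explanation: The exponent 2 on u was incorrectly written as 1: the term (u**2 + 2*u)/(u + 1)**2 was incorrectly written as 3*u/(u + 1)**2
The later steps are derived from this incorrect expression, so the error originates in Step 3.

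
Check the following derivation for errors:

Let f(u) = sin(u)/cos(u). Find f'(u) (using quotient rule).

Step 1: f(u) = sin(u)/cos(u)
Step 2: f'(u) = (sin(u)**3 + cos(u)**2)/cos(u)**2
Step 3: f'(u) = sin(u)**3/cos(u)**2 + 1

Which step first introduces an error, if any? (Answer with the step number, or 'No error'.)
Step 2

Step 2 is incorrect due to a wrong exponent.
The step shows: (sin(u)**3 + cos(u)**2)/cos(u)**2
The correct value should be: (sin(u)**2 + cos(u)**2)/cos(u)**2

Explanation: The exponent 2 on sin(u) was incorrectly written as 3: the term (sin(u)**2 + cos(u)**2)/cos(u)**2 was incorrectly written as (sin(u)**3 + cos(u)**2)/cos(u)**2
The later steps are derived from this incorrect expression, so the error originates in Step 2.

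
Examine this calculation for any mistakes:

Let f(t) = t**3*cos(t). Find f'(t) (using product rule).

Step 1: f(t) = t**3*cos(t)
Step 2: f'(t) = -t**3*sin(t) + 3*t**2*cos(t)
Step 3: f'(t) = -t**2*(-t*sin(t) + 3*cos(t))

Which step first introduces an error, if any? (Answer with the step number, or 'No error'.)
Step 3

Step 3 is incorrect due to a sign flip.
The step shows: -t**2*(-t*sin(t) + 3*cos(t))
The correct value should be: t**2*(-t*sin(t) + 3*cos(t))

Explanation: The sign of the whole expression was flipped: the term t**2*(-t*sin(t) + 3*cos(t)) was incorrectly written as -t**2*(-t*sin(t) + 3*cos(t))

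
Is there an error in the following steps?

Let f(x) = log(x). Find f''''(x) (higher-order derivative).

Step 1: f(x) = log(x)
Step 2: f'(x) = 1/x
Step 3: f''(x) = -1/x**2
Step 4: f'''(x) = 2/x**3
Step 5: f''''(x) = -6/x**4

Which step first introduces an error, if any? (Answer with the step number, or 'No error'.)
No error

All steps in this derivation are correct.
The final answer f''''(x) = -6/x**4 is valid.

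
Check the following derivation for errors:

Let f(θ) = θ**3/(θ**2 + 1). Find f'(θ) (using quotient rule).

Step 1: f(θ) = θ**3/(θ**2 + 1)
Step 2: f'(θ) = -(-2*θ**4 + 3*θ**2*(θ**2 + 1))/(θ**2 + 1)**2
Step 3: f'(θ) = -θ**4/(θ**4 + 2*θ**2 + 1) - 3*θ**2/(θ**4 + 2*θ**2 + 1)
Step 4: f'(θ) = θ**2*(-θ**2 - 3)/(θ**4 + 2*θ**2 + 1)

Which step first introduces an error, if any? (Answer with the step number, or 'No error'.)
Step 2

Step 2 is incorrect due to a sign flip.
The step shows: -(-2*θ**4 + 3*θ**2*(θ**2 + 1))/(θ**2 + 1)**2
The correct value should be: (-2*θ**4 + 3*θ**2*(θ**2 + 1))/(θ**2 + 1)**2

Explanation: The sign of the whole expression was flipped: the term (-2*θ**4 + 3*θ**2*(θ**2 + 1))/(θ**2 + 1)**2 was incorrectly written as -(-2*θ**4 + 3*θ**2*(θ**2 + 1))/(θ**2 + 1)**2
The later steps are derived from this incorrect expression, so the error originates in Step 2.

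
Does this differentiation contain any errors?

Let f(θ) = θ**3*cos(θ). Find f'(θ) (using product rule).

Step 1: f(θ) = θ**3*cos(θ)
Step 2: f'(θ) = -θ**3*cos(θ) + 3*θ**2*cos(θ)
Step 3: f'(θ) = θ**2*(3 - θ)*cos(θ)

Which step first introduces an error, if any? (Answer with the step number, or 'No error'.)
Step 2

Step 2 is incorrect due to a wrong trig function.
The step shows: -θ**3*cos(θ) + 3*θ**2*cos(θ)
The correct value should be: -θ**3*sin(θ) + 3*θ**2*cos(θ)

Explanation: sin(θ) was incorrectly written as cos(θ): the term -θ**3*sin(θ) was incorrectly written as -θ**3*cos(θ)
The later steps are derived from this incorrect expression, so the error originates in Step 2.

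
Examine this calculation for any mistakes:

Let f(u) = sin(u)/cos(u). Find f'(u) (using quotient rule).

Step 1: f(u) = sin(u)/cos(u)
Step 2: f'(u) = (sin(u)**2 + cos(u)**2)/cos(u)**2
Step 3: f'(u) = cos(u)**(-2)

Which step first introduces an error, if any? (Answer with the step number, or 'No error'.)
No error

All steps in this derivation are correct.
The final answer f'(u) = cos(u)**(-2) is valid.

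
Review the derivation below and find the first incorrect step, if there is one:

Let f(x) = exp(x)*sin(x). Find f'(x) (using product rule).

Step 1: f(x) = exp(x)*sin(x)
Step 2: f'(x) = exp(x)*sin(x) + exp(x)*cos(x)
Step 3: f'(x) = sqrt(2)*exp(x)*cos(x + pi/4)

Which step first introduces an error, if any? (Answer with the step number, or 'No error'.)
Step 3

Step 3 is incorrect due to a wrong trig function.
The step shows: sqrt(2)*exp(x)*cos(x + pi/4)
The correct value should be: sqrt(2)*exp(x)*sin(x + pi/4)

Explanation: sin(x + pi/4) was incorrectly written as cos(x + pi/4): the term sqrt(2)*exp(x)*sin(x + pi/4) was incorrectly written as sqrt(2)*exp(x)*cos(x + pi/4)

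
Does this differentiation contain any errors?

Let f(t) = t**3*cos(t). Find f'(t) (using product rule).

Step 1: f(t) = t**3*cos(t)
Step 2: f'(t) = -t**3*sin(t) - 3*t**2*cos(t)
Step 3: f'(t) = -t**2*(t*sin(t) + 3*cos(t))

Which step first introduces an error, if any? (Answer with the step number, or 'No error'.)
Step 2

Step 2 is incorrect due to a sign flip.
The step shows: -t**3*sin(t) - 3*t**2*cos(t)
The correct value should be: -t**3*sin(t) + 3*t**2*cos(t)

Explanation: The sign of one term was flipped: the term 3*t**2*cos(t) was incorrectly written as -3*t**2*cos(t)
The later steps are derived from this incorrect expression, so the error originates in Step 2.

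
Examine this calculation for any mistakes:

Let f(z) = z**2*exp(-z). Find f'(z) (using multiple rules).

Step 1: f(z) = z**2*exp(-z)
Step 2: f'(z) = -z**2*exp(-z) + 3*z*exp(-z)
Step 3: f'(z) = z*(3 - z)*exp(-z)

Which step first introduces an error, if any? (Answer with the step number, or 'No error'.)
Step 2

Step 2 is incorrect due to a wrong coefficient.
The step shows: -z**2*exp(-z) + 3*z*exp(-z)
The correct value should be: -z**2*exp(-z) + 2*z*exp(-z)

Explanation: The coefficient 2 was incorrectly written as 3: the term 2*z*exp(-z) was incorrectly written as 3*z*exp(-z)
The later steps are derived from this incorrect expression, so the error originates in Step 2.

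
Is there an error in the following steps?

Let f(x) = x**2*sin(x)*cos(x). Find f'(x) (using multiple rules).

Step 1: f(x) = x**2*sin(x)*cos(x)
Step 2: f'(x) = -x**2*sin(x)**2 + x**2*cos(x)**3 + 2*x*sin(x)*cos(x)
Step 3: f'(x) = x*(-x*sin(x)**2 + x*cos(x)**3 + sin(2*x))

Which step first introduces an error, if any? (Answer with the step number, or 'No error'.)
Step 2

Step 2 is incorrect due to a wrong exponent.
The step shows: -x**2*sin(x)**2 + x**2*cos(x)**3 + 2*x*sin(x)*cos(x)
The correct value should be: -x**2*sin(x)**2 + x**2*cos(x)**2 + 2*x*sin(x)*cos(x)

Explanation: The exponent 2 on cos(x) was incorrectly written as 3: the term x**2*cos(x)**2 was incorrectly written as x**2*cos(x)**3
The later steps are derived from this incorrect expression, so the error originates in Step 2.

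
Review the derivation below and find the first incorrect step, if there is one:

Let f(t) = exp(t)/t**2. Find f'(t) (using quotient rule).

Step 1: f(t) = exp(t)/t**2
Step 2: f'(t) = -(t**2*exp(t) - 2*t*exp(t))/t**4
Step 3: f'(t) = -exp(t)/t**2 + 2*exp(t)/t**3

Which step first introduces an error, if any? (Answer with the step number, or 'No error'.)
Step 2

Step 2 is incorrect due to a sign flip.
The step shows: -(t**2*exp(t) - 2*t*exp(t))/t**4
The correct value should be: (t**2*exp(t) - 2*t*exp(t))/t**4

Explanation: The sign of the whole expression was flipped: the term (t**2*exp(t) - 2*t*exp(t))/t**4 was incorrectly written as -(t**2*exp(t) - 2*t*exp(t))/t**4
The later steps are derived from this incorrect expression, so the error originates in Step 2.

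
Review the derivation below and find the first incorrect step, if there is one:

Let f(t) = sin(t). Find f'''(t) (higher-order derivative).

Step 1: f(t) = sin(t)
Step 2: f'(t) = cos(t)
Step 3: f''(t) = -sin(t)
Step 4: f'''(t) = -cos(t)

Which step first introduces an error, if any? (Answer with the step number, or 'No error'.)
No error

All steps in this derivation are correct.
The final answer f'''(t) = -cos(t) is valid.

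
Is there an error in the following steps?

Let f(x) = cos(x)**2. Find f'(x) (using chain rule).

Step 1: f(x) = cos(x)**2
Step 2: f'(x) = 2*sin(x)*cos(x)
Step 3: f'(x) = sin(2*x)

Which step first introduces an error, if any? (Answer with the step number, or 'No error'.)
Step 2

Step 2 is incorrect due to a sign flip.
The step shows: 2*sin(x)*cos(x)
The correct value should be: -2*sin(x)*cos(x)

Explanation: The sign of the whole expression was flipped: the term -2*sin(x)*cos(x) was incorrectly written as 2*sin(x)*cos(x)
The later steps are derived from this incorrect expression, so the error originates in Step 2.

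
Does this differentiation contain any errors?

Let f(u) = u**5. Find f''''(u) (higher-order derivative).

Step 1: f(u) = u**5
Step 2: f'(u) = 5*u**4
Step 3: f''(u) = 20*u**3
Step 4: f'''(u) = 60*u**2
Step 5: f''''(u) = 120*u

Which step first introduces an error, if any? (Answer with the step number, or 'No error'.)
No error

All steps in this derivation are correct.
The final answer f''''(u) = 120*u is valid.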